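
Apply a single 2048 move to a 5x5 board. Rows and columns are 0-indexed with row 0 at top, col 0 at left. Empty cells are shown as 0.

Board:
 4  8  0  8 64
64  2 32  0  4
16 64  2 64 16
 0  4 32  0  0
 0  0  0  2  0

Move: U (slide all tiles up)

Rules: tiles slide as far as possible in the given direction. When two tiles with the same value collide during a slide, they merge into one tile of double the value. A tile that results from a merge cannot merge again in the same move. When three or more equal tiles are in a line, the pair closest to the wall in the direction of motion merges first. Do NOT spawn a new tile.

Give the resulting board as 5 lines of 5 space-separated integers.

Slide up:
col 0: [4, 64, 16, 0, 0] -> [4, 64, 16, 0, 0]
col 1: [8, 2, 64, 4, 0] -> [8, 2, 64, 4, 0]
col 2: [0, 32, 2, 32, 0] -> [32, 2, 32, 0, 0]
col 3: [8, 0, 64, 0, 2] -> [8, 64, 2, 0, 0]
col 4: [64, 4, 16, 0, 0] -> [64, 4, 16, 0, 0]

Answer:  4  8 32  8 64
64  2  2 64  4
16 64 32  2 16
 0  4  0  0  0
 0  0  0  0  0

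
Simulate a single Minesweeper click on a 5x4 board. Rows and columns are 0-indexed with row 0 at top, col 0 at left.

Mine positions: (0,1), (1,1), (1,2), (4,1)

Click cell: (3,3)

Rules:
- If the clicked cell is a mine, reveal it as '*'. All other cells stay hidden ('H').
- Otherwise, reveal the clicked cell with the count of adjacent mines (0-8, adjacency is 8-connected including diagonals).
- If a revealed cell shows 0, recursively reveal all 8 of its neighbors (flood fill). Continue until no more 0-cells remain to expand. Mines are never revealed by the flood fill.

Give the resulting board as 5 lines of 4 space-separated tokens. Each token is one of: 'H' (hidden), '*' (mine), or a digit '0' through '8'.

H H H H
H H H H
H H 2 1
H H 1 0
H H 1 0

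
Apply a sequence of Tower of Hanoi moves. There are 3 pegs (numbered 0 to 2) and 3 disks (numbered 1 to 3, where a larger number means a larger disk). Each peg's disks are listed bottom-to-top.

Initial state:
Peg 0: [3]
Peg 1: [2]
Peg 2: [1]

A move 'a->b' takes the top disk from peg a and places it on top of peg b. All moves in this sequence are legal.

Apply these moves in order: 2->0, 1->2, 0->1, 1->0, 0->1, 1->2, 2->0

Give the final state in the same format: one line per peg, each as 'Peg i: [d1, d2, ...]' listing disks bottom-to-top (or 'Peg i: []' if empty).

After move 1 (2->0):
Peg 0: [3, 1]
Peg 1: [2]
Peg 2: []

After move 2 (1->2):
Peg 0: [3, 1]
Peg 1: []
Peg 2: [2]

After move 3 (0->1):
Peg 0: [3]
Peg 1: [1]
Peg 2: [2]

After move 4 (1->0):
Peg 0: [3, 1]
Peg 1: []
Peg 2: [2]

After move 5 (0->1):
Peg 0: [3]
Peg 1: [1]
Peg 2: [2]

After move 6 (1->2):
Peg 0: [3]
Peg 1: []
Peg 2: [2, 1]

After move 7 (2->0):
Peg 0: [3, 1]
Peg 1: []
Peg 2: [2]

Answer: Peg 0: [3, 1]
Peg 1: []
Peg 2: [2]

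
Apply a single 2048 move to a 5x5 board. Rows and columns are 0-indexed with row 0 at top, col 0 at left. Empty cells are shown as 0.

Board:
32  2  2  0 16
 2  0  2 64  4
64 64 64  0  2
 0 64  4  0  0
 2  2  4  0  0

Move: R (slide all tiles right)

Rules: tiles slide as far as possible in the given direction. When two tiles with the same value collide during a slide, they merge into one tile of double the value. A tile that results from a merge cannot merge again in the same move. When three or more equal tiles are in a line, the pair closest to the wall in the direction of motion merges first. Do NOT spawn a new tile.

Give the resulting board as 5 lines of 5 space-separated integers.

Slide right:
row 0: [32, 2, 2, 0, 16] -> [0, 0, 32, 4, 16]
row 1: [2, 0, 2, 64, 4] -> [0, 0, 4, 64, 4]
row 2: [64, 64, 64, 0, 2] -> [0, 0, 64, 128, 2]
row 3: [0, 64, 4, 0, 0] -> [0, 0, 0, 64, 4]
row 4: [2, 2, 4, 0, 0] -> [0, 0, 0, 4, 4]

Answer:   0   0  32   4  16
  0   0   4  64   4
  0   0  64 128   2
  0   0   0  64   4
  0   0   0   4   4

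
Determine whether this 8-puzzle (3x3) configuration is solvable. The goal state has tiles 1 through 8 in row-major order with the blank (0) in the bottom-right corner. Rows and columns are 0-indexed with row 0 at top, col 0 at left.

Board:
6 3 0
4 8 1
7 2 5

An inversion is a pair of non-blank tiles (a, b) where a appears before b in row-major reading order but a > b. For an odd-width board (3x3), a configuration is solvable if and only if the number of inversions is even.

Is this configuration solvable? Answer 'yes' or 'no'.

Answer: no

Derivation:
Inversions (pairs i<j in row-major order where tile[i] > tile[j] > 0): 15
15 is odd, so the puzzle is not solvable.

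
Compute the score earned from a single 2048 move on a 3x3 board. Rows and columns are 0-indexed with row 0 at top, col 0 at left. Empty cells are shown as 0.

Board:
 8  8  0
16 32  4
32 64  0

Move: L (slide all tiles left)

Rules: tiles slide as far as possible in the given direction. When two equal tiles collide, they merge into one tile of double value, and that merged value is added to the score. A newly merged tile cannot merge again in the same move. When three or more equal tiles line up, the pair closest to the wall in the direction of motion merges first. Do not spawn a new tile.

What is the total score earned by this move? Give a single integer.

Slide left:
row 0: [8, 8, 0] -> [16, 0, 0]  score +16 (running 16)
row 1: [16, 32, 4] -> [16, 32, 4]  score +0 (running 16)
row 2: [32, 64, 0] -> [32, 64, 0]  score +0 (running 16)
Board after move:
16  0  0
16 32  4
32 64  0

Answer: 16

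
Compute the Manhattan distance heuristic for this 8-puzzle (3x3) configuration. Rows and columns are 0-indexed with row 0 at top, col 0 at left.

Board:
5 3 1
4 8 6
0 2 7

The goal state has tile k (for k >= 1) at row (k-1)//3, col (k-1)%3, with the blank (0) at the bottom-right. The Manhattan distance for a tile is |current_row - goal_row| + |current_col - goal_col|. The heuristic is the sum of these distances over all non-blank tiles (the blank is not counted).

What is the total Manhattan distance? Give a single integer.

Answer: 10

Derivation:
Tile 5: (0,0)->(1,1) = 2
Tile 3: (0,1)->(0,2) = 1
Tile 1: (0,2)->(0,0) = 2
Tile 4: (1,0)->(1,0) = 0
Tile 8: (1,1)->(2,1) = 1
Tile 6: (1,2)->(1,2) = 0
Tile 2: (2,1)->(0,1) = 2
Tile 7: (2,2)->(2,0) = 2
Sum: 2 + 1 + 2 + 0 + 1 + 0 + 2 + 2 = 10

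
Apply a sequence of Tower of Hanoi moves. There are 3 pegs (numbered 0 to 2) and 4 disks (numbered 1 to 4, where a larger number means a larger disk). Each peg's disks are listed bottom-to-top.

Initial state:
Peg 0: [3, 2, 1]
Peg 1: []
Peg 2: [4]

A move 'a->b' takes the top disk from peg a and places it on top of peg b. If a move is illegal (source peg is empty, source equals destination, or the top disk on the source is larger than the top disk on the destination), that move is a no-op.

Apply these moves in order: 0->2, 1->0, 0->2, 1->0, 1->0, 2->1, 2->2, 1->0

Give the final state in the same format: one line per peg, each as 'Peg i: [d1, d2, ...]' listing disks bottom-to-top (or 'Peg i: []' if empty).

After move 1 (0->2):
Peg 0: [3, 2]
Peg 1: []
Peg 2: [4, 1]

After move 2 (1->0):
Peg 0: [3, 2]
Peg 1: []
Peg 2: [4, 1]

After move 3 (0->2):
Peg 0: [3, 2]
Peg 1: []
Peg 2: [4, 1]

After move 4 (1->0):
Peg 0: [3, 2]
Peg 1: []
Peg 2: [4, 1]

After move 5 (1->0):
Peg 0: [3, 2]
Peg 1: []
Peg 2: [4, 1]

After move 6 (2->1):
Peg 0: [3, 2]
Peg 1: [1]
Peg 2: [4]

After move 7 (2->2):
Peg 0: [3, 2]
Peg 1: [1]
Peg 2: [4]

After move 8 (1->0):
Peg 0: [3, 2, 1]
Peg 1: []
Peg 2: [4]

Answer: Peg 0: [3, 2, 1]
Peg 1: []
Peg 2: [4]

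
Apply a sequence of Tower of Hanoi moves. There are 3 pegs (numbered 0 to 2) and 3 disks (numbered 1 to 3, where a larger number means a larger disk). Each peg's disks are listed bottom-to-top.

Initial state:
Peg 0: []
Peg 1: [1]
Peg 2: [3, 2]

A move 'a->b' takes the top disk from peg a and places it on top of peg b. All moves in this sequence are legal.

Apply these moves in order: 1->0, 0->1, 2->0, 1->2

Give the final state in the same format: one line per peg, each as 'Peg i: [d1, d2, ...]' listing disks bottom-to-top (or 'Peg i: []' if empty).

Answer: Peg 0: [2]
Peg 1: []
Peg 2: [3, 1]

Derivation:
After move 1 (1->0):
Peg 0: [1]
Peg 1: []
Peg 2: [3, 2]

After move 2 (0->1):
Peg 0: []
Peg 1: [1]
Peg 2: [3, 2]

After move 3 (2->0):
Peg 0: [2]
Peg 1: [1]
Peg 2: [3]

After move 4 (1->2):
Peg 0: [2]
Peg 1: []
Peg 2: [3, 1]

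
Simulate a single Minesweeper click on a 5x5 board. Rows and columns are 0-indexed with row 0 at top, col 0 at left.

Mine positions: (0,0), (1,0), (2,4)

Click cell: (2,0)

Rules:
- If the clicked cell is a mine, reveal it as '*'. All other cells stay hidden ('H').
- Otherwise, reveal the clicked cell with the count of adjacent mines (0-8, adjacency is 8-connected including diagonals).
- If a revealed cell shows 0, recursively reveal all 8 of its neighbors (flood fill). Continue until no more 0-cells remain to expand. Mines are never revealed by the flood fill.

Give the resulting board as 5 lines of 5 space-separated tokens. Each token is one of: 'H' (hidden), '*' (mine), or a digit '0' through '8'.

H H H H H
H H H H H
1 H H H H
H H H H H
H H H H H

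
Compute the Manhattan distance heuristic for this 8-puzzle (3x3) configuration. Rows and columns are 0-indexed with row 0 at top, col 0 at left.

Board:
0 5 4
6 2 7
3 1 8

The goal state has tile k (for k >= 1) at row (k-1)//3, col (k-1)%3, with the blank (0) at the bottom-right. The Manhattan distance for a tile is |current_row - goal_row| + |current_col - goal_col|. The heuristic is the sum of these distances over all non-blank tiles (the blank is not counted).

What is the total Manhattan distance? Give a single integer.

Answer: 18

Derivation:
Tile 5: at (0,1), goal (1,1), distance |0-1|+|1-1| = 1
Tile 4: at (0,2), goal (1,0), distance |0-1|+|2-0| = 3
Tile 6: at (1,0), goal (1,2), distance |1-1|+|0-2| = 2
Tile 2: at (1,1), goal (0,1), distance |1-0|+|1-1| = 1
Tile 7: at (1,2), goal (2,0), distance |1-2|+|2-0| = 3
Tile 3: at (2,0), goal (0,2), distance |2-0|+|0-2| = 4
Tile 1: at (2,1), goal (0,0), distance |2-0|+|1-0| = 3
Tile 8: at (2,2), goal (2,1), distance |2-2|+|2-1| = 1
Sum: 1 + 3 + 2 + 1 + 3 + 4 + 3 + 1 = 18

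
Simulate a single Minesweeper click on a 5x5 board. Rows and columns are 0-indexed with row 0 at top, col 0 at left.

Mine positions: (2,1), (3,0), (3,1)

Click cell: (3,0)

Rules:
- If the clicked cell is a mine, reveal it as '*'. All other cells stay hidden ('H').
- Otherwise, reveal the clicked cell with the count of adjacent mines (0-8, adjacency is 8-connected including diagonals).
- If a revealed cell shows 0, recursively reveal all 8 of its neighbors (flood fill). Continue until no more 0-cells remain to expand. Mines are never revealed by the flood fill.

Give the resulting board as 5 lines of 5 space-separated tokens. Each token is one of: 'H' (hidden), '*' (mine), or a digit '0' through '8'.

H H H H H
H H H H H
H H H H H
* H H H H
H H H H H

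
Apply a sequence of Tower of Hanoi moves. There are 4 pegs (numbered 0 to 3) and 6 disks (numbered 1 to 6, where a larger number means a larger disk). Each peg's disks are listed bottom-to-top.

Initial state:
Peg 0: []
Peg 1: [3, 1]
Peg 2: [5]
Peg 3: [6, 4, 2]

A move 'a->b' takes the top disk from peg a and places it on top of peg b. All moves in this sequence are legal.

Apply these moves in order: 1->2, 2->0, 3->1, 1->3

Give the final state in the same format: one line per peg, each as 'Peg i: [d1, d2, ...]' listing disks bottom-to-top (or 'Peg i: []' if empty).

Answer: Peg 0: [1]
Peg 1: [3]
Peg 2: [5]
Peg 3: [6, 4, 2]

Derivation:
After move 1 (1->2):
Peg 0: []
Peg 1: [3]
Peg 2: [5, 1]
Peg 3: [6, 4, 2]

After move 2 (2->0):
Peg 0: [1]
Peg 1: [3]
Peg 2: [5]
Peg 3: [6, 4, 2]

After move 3 (3->1):
Peg 0: [1]
Peg 1: [3, 2]
Peg 2: [5]
Peg 3: [6, 4]

After move 4 (1->3):
Peg 0: [1]
Peg 1: [3]
Peg 2: [5]
Peg 3: [6, 4, 2]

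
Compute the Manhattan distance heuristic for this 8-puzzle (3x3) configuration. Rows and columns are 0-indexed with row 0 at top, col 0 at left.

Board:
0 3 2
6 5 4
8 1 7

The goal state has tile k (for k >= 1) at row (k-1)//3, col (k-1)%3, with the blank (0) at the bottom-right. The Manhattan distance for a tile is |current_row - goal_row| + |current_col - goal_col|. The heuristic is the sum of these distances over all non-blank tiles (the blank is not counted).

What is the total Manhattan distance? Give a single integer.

Answer: 12

Derivation:
Tile 3: (0,1)->(0,2) = 1
Tile 2: (0,2)->(0,1) = 1
Tile 6: (1,0)->(1,2) = 2
Tile 5: (1,1)->(1,1) = 0
Tile 4: (1,2)->(1,0) = 2
Tile 8: (2,0)->(2,1) = 1
Tile 1: (2,1)->(0,0) = 3
Tile 7: (2,2)->(2,0) = 2
Sum: 1 + 1 + 2 + 0 + 2 + 1 + 3 + 2 = 12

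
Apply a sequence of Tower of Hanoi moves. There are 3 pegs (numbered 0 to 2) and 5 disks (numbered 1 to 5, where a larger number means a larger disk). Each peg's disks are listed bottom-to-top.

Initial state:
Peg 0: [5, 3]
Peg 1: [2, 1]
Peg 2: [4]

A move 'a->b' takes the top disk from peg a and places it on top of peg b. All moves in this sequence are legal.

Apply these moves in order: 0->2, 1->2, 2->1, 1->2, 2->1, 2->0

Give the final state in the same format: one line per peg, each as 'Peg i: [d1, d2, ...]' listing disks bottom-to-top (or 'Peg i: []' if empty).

After move 1 (0->2):
Peg 0: [5]
Peg 1: [2, 1]
Peg 2: [4, 3]

After move 2 (1->2):
Peg 0: [5]
Peg 1: [2]
Peg 2: [4, 3, 1]

After move 3 (2->1):
Peg 0: [5]
Peg 1: [2, 1]
Peg 2: [4, 3]

After move 4 (1->2):
Peg 0: [5]
Peg 1: [2]
Peg 2: [4, 3, 1]

After move 5 (2->1):
Peg 0: [5]
Peg 1: [2, 1]
Peg 2: [4, 3]

After move 6 (2->0):
Peg 0: [5, 3]
Peg 1: [2, 1]
Peg 2: [4]

Answer: Peg 0: [5, 3]
Peg 1: [2, 1]
Peg 2: [4]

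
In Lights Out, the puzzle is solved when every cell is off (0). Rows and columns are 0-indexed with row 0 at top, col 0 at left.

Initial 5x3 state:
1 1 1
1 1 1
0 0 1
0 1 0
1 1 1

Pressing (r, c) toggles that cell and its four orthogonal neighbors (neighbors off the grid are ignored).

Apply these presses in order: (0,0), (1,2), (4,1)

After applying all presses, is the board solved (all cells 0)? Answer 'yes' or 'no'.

After press 1 at (0,0):
0 0 1
0 1 1
0 0 1
0 1 0
1 1 1

After press 2 at (1,2):
0 0 0
0 0 0
0 0 0
0 1 0
1 1 1

After press 3 at (4,1):
0 0 0
0 0 0
0 0 0
0 0 0
0 0 0

Lights still on: 0

Answer: yes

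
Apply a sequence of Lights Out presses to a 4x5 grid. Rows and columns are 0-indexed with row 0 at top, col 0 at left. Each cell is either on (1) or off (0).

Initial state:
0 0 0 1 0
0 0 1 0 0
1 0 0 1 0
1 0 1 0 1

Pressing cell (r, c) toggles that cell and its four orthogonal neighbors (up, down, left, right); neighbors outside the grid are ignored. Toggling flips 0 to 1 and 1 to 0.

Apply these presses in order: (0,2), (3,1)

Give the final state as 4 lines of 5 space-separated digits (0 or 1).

After press 1 at (0,2):
0 1 1 0 0
0 0 0 0 0
1 0 0 1 0
1 0 1 0 1

After press 2 at (3,1):
0 1 1 0 0
0 0 0 0 0
1 1 0 1 0
0 1 0 0 1

Answer: 0 1 1 0 0
0 0 0 0 0
1 1 0 1 0
0 1 0 0 1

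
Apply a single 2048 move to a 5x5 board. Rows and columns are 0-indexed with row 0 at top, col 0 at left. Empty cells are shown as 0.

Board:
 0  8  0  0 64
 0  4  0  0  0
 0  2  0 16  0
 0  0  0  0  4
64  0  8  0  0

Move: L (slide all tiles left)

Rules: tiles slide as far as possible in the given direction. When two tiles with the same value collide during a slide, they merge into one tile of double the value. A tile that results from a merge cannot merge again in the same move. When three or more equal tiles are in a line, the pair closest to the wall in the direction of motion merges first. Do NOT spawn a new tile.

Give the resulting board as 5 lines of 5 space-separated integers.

Slide left:
row 0: [0, 8, 0, 0, 64] -> [8, 64, 0, 0, 0]
row 1: [0, 4, 0, 0, 0] -> [4, 0, 0, 0, 0]
row 2: [0, 2, 0, 16, 0] -> [2, 16, 0, 0, 0]
row 3: [0, 0, 0, 0, 4] -> [4, 0, 0, 0, 0]
row 4: [64, 0, 8, 0, 0] -> [64, 8, 0, 0, 0]

Answer:  8 64  0  0  0
 4  0  0  0  0
 2 16  0  0  0
 4  0  0  0  0
64  8  0  0  0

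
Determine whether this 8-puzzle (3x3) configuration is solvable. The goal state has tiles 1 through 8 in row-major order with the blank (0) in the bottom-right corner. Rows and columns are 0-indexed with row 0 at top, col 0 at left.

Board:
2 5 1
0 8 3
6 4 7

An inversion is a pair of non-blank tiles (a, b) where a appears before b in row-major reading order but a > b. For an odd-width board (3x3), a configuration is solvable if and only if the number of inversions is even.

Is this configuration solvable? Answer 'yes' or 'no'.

Inversions (pairs i<j in row-major order where tile[i] > tile[j] > 0): 9
9 is odd, so the puzzle is not solvable.

Answer: no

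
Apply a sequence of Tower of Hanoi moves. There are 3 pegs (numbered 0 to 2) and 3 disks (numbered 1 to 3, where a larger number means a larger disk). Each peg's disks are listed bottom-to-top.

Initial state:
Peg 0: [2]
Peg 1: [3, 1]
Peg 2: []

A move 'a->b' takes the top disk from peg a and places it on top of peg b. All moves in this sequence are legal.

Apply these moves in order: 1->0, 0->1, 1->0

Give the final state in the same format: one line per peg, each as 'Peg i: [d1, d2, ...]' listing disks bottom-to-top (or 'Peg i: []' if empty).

After move 1 (1->0):
Peg 0: [2, 1]
Peg 1: [3]
Peg 2: []

After move 2 (0->1):
Peg 0: [2]
Peg 1: [3, 1]
Peg 2: []

After move 3 (1->0):
Peg 0: [2, 1]
Peg 1: [3]
Peg 2: []

Answer: Peg 0: [2, 1]
Peg 1: [3]
Peg 2: []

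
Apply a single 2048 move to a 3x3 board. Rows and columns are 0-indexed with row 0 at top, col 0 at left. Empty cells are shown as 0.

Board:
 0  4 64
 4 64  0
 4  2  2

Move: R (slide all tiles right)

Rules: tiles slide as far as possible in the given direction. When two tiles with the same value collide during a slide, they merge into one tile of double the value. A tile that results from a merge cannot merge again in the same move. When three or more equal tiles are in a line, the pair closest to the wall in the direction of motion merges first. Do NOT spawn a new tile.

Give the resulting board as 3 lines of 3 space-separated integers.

Slide right:
row 0: [0, 4, 64] -> [0, 4, 64]
row 1: [4, 64, 0] -> [0, 4, 64]
row 2: [4, 2, 2] -> [0, 4, 4]

Answer:  0  4 64
 0  4 64
 0  4  4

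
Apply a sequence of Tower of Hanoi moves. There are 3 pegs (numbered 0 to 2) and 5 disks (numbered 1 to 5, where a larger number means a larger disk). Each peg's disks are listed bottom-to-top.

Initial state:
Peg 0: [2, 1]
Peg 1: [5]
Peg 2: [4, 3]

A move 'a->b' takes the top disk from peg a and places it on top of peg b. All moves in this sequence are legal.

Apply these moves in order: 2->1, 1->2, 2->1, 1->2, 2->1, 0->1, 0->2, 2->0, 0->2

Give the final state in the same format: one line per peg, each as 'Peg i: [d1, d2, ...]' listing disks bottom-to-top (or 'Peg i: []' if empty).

Answer: Peg 0: []
Peg 1: [5, 3, 1]
Peg 2: [4, 2]

Derivation:
After move 1 (2->1):
Peg 0: [2, 1]
Peg 1: [5, 3]
Peg 2: [4]

After move 2 (1->2):
Peg 0: [2, 1]
Peg 1: [5]
Peg 2: [4, 3]

After move 3 (2->1):
Peg 0: [2, 1]
Peg 1: [5, 3]
Peg 2: [4]

After move 4 (1->2):
Peg 0: [2, 1]
Peg 1: [5]
Peg 2: [4, 3]

After move 5 (2->1):
Peg 0: [2, 1]
Peg 1: [5, 3]
Peg 2: [4]

After move 6 (0->1):
Peg 0: [2]
Peg 1: [5, 3, 1]
Peg 2: [4]

After move 7 (0->2):
Peg 0: []
Peg 1: [5, 3, 1]
Peg 2: [4, 2]

After move 8 (2->0):
Peg 0: [2]
Peg 1: [5, 3, 1]
Peg 2: [4]

After move 9 (0->2):
Peg 0: []
Peg 1: [5, 3, 1]
Peg 2: [4, 2]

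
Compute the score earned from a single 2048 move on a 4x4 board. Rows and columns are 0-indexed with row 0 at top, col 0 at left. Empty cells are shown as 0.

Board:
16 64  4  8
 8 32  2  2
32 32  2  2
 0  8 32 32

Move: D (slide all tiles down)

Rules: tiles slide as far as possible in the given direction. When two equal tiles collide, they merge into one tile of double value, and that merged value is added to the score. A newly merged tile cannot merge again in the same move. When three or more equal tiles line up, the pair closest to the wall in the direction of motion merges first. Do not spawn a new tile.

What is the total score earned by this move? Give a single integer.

Slide down:
col 0: [16, 8, 32, 0] -> [0, 16, 8, 32]  score +0 (running 0)
col 1: [64, 32, 32, 8] -> [0, 64, 64, 8]  score +64 (running 64)
col 2: [4, 2, 2, 32] -> [0, 4, 4, 32]  score +4 (running 68)
col 3: [8, 2, 2, 32] -> [0, 8, 4, 32]  score +4 (running 72)
Board after move:
 0  0  0  0
16 64  4  8
 8 64  4  4
32  8 32 32

Answer: 72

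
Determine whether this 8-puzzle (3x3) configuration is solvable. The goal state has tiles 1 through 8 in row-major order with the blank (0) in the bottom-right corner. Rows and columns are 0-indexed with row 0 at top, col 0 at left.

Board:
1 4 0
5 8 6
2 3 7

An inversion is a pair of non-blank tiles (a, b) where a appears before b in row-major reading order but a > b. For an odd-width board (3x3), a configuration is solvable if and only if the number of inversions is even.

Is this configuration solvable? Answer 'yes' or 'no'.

Inversions (pairs i<j in row-major order where tile[i] > tile[j] > 0): 10
10 is even, so the puzzle is solvable.

Answer: yes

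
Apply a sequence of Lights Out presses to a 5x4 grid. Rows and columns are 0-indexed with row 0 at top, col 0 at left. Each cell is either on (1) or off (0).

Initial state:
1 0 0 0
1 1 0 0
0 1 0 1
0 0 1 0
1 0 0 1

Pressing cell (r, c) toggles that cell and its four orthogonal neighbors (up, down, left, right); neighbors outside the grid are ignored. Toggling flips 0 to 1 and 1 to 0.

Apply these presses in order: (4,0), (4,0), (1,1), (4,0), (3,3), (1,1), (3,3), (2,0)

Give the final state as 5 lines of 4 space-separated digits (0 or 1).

Answer: 1 0 0 0
0 1 0 0
1 0 0 1
0 0 1 0
0 1 0 1

Derivation:
After press 1 at (4,0):
1 0 0 0
1 1 0 0
0 1 0 1
1 0 1 0
0 1 0 1

After press 2 at (4,0):
1 0 0 0
1 1 0 0
0 1 0 1
0 0 1 0
1 0 0 1

After press 3 at (1,1):
1 1 0 0
0 0 1 0
0 0 0 1
0 0 1 0
1 0 0 1

After press 4 at (4,0):
1 1 0 0
0 0 1 0
0 0 0 1
1 0 1 0
0 1 0 1

After press 5 at (3,3):
1 1 0 0
0 0 1 0
0 0 0 0
1 0 0 1
0 1 0 0

After press 6 at (1,1):
1 0 0 0
1 1 0 0
0 1 0 0
1 0 0 1
0 1 0 0

After press 7 at (3,3):
1 0 0 0
1 1 0 0
0 1 0 1
1 0 1 0
0 1 0 1

After press 8 at (2,0):
1 0 0 0
0 1 0 0
1 0 0 1
0 0 1 0
0 1 0 1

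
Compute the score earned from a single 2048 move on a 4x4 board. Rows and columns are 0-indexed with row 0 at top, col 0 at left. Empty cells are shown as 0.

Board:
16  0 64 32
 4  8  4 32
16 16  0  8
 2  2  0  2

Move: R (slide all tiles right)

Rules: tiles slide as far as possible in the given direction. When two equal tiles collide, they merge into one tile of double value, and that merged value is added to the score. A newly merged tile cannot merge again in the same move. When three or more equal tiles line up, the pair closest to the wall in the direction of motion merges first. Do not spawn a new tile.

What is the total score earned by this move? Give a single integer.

Answer: 36

Derivation:
Slide right:
row 0: [16, 0, 64, 32] -> [0, 16, 64, 32]  score +0 (running 0)
row 1: [4, 8, 4, 32] -> [4, 8, 4, 32]  score +0 (running 0)
row 2: [16, 16, 0, 8] -> [0, 0, 32, 8]  score +32 (running 32)
row 3: [2, 2, 0, 2] -> [0, 0, 2, 4]  score +4 (running 36)
Board after move:
 0 16 64 32
 4  8  4 32
 0  0 32  8
 0  0  2  4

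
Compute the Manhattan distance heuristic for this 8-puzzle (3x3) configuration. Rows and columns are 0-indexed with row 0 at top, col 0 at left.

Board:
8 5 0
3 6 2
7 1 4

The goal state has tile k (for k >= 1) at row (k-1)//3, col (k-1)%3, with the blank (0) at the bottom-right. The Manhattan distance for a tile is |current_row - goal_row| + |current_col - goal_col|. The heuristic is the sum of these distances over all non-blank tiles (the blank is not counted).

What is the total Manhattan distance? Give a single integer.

Tile 8: at (0,0), goal (2,1), distance |0-2|+|0-1| = 3
Tile 5: at (0,1), goal (1,1), distance |0-1|+|1-1| = 1
Tile 3: at (1,0), goal (0,2), distance |1-0|+|0-2| = 3
Tile 6: at (1,1), goal (1,2), distance |1-1|+|1-2| = 1
Tile 2: at (1,2), goal (0,1), distance |1-0|+|2-1| = 2
Tile 7: at (2,0), goal (2,0), distance |2-2|+|0-0| = 0
Tile 1: at (2,1), goal (0,0), distance |2-0|+|1-0| = 3
Tile 4: at (2,2), goal (1,0), distance |2-1|+|2-0| = 3
Sum: 3 + 1 + 3 + 1 + 2 + 0 + 3 + 3 = 16

Answer: 16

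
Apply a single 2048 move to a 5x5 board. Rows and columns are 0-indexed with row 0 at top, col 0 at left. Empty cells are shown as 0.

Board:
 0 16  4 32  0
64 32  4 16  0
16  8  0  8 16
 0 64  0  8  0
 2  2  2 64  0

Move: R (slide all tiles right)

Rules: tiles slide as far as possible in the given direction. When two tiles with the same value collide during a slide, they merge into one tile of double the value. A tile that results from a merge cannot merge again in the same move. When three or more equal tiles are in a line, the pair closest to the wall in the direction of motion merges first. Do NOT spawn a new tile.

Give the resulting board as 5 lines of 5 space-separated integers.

Slide right:
row 0: [0, 16, 4, 32, 0] -> [0, 0, 16, 4, 32]
row 1: [64, 32, 4, 16, 0] -> [0, 64, 32, 4, 16]
row 2: [16, 8, 0, 8, 16] -> [0, 0, 16, 16, 16]
row 3: [0, 64, 0, 8, 0] -> [0, 0, 0, 64, 8]
row 4: [2, 2, 2, 64, 0] -> [0, 0, 2, 4, 64]

Answer:  0  0 16  4 32
 0 64 32  4 16
 0  0 16 16 16
 0  0  0 64  8
 0  0  2  4 64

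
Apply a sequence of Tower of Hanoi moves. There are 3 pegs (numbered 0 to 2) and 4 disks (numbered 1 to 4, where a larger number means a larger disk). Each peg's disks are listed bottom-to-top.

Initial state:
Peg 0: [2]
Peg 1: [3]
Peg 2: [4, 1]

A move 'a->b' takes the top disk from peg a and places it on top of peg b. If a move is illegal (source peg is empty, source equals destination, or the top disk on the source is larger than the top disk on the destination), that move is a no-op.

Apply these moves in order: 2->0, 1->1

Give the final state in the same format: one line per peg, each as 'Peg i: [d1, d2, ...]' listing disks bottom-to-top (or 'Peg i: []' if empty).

After move 1 (2->0):
Peg 0: [2, 1]
Peg 1: [3]
Peg 2: [4]

After move 2 (1->1):
Peg 0: [2, 1]
Peg 1: [3]
Peg 2: [4]

Answer: Peg 0: [2, 1]
Peg 1: [3]
Peg 2: [4]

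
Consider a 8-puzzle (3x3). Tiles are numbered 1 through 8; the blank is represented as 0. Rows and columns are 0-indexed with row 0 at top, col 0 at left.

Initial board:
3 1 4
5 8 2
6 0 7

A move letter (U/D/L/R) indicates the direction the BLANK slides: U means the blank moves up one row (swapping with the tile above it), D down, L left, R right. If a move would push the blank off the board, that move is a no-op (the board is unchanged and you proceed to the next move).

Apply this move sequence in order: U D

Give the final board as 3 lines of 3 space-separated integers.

After move 1 (U):
3 1 4
5 0 2
6 8 7

After move 2 (D):
3 1 4
5 8 2
6 0 7

Answer: 3 1 4
5 8 2
6 0 7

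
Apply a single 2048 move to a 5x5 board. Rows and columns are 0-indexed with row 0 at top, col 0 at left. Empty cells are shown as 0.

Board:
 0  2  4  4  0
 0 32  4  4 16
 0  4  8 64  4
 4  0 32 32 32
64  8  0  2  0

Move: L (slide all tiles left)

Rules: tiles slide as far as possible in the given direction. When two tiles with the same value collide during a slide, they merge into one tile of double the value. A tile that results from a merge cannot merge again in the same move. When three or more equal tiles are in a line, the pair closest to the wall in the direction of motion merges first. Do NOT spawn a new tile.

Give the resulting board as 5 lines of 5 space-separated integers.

Answer:  2  8  0  0  0
32  8 16  0  0
 4  8 64  4  0
 4 64 32  0  0
64  8  2  0  0

Derivation:
Slide left:
row 0: [0, 2, 4, 4, 0] -> [2, 8, 0, 0, 0]
row 1: [0, 32, 4, 4, 16] -> [32, 8, 16, 0, 0]
row 2: [0, 4, 8, 64, 4] -> [4, 8, 64, 4, 0]
row 3: [4, 0, 32, 32, 32] -> [4, 64, 32, 0, 0]
row 4: [64, 8, 0, 2, 0] -> [64, 8, 2, 0, 0]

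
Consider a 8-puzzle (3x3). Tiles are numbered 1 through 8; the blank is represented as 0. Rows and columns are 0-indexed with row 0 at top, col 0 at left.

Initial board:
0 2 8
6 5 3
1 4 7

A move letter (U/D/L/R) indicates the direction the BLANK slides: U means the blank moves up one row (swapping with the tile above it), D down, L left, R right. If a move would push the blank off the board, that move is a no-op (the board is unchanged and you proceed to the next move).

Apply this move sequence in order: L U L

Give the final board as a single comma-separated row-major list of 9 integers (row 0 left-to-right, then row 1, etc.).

After move 1 (L):
0 2 8
6 5 3
1 4 7

After move 2 (U):
0 2 8
6 5 3
1 4 7

After move 3 (L):
0 2 8
6 5 3
1 4 7

Answer: 0, 2, 8, 6, 5, 3, 1, 4, 7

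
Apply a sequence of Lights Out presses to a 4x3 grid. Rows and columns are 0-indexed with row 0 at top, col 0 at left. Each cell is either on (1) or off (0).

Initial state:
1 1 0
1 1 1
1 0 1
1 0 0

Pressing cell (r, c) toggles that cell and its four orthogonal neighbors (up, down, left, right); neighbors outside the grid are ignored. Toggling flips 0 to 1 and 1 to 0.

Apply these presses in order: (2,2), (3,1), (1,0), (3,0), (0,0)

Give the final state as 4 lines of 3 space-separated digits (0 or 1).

Answer: 1 0 0
1 0 0
1 0 0
1 0 0

Derivation:
After press 1 at (2,2):
1 1 0
1 1 0
1 1 0
1 0 1

After press 2 at (3,1):
1 1 0
1 1 0
1 0 0
0 1 0

After press 3 at (1,0):
0 1 0
0 0 0
0 0 0
0 1 0

After press 4 at (3,0):
0 1 0
0 0 0
1 0 0
1 0 0

After press 5 at (0,0):
1 0 0
1 0 0
1 0 0
1 0 0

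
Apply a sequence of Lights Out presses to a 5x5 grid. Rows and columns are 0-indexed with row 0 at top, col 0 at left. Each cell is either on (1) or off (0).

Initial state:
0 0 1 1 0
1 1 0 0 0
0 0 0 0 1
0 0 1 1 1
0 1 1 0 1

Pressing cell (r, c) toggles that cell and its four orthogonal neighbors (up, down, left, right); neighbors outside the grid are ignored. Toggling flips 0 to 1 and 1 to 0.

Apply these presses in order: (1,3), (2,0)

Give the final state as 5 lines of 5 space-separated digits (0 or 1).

Answer: 0 0 1 0 0
0 1 1 1 1
1 1 0 1 1
1 0 1 1 1
0 1 1 0 1

Derivation:
After press 1 at (1,3):
0 0 1 0 0
1 1 1 1 1
0 0 0 1 1
0 0 1 1 1
0 1 1 0 1

After press 2 at (2,0):
0 0 1 0 0
0 1 1 1 1
1 1 0 1 1
1 0 1 1 1
0 1 1 0 1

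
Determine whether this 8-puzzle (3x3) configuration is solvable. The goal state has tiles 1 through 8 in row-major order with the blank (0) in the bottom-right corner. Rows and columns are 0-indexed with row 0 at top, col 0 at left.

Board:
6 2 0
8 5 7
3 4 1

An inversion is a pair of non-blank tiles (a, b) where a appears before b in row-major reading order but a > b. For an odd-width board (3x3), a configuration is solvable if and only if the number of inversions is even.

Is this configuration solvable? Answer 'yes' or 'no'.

Inversions (pairs i<j in row-major order where tile[i] > tile[j] > 0): 19
19 is odd, so the puzzle is not solvable.

Answer: no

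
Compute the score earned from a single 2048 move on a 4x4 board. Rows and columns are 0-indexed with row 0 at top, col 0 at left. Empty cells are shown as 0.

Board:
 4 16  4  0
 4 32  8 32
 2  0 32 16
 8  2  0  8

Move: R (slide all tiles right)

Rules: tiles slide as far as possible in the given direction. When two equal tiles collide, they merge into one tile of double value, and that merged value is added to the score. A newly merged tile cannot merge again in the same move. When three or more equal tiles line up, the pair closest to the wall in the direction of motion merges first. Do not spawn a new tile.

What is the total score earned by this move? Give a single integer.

Answer: 0

Derivation:
Slide right:
row 0: [4, 16, 4, 0] -> [0, 4, 16, 4]  score +0 (running 0)
row 1: [4, 32, 8, 32] -> [4, 32, 8, 32]  score +0 (running 0)
row 2: [2, 0, 32, 16] -> [0, 2, 32, 16]  score +0 (running 0)
row 3: [8, 2, 0, 8] -> [0, 8, 2, 8]  score +0 (running 0)
Board after move:
 0  4 16  4
 4 32  8 32
 0  2 32 16
 0  8  2  8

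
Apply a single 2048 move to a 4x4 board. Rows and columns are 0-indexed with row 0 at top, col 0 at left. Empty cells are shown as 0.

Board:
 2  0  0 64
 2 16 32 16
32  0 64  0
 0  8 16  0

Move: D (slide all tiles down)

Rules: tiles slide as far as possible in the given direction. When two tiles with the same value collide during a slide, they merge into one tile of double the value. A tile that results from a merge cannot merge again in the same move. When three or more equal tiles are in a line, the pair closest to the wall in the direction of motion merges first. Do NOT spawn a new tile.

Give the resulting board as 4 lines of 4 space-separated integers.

Answer:  0  0  0  0
 0  0 32  0
 4 16 64 64
32  8 16 16

Derivation:
Slide down:
col 0: [2, 2, 32, 0] -> [0, 0, 4, 32]
col 1: [0, 16, 0, 8] -> [0, 0, 16, 8]
col 2: [0, 32, 64, 16] -> [0, 32, 64, 16]
col 3: [64, 16, 0, 0] -> [0, 0, 64, 16]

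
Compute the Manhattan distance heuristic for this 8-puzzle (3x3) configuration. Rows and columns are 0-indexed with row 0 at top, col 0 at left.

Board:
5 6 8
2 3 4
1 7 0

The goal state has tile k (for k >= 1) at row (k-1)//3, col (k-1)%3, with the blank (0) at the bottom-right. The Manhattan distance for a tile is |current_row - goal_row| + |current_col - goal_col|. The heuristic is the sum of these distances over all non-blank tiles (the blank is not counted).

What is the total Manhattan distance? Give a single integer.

Tile 5: (0,0)->(1,1) = 2
Tile 6: (0,1)->(1,2) = 2
Tile 8: (0,2)->(2,1) = 3
Tile 2: (1,0)->(0,1) = 2
Tile 3: (1,1)->(0,2) = 2
Tile 4: (1,2)->(1,0) = 2
Tile 1: (2,0)->(0,0) = 2
Tile 7: (2,1)->(2,0) = 1
Sum: 2 + 2 + 3 + 2 + 2 + 2 + 2 + 1 = 16

Answer: 16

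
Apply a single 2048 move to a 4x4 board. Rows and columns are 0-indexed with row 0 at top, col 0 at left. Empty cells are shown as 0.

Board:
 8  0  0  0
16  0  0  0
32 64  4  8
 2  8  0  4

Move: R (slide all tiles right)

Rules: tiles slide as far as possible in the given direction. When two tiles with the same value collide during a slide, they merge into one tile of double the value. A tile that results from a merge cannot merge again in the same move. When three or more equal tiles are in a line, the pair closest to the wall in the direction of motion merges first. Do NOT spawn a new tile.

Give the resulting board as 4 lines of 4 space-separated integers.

Slide right:
row 0: [8, 0, 0, 0] -> [0, 0, 0, 8]
row 1: [16, 0, 0, 0] -> [0, 0, 0, 16]
row 2: [32, 64, 4, 8] -> [32, 64, 4, 8]
row 3: [2, 8, 0, 4] -> [0, 2, 8, 4]

Answer:  0  0  0  8
 0  0  0 16
32 64  4  8
 0  2  8  4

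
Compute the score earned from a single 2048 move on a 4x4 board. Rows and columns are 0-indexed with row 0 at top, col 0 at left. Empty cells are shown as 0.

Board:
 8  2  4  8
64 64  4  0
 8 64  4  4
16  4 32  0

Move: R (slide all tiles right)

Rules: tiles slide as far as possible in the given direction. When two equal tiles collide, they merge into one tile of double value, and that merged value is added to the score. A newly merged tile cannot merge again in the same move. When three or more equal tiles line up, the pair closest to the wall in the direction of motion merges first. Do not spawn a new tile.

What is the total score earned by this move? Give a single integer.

Slide right:
row 0: [8, 2, 4, 8] -> [8, 2, 4, 8]  score +0 (running 0)
row 1: [64, 64, 4, 0] -> [0, 0, 128, 4]  score +128 (running 128)
row 2: [8, 64, 4, 4] -> [0, 8, 64, 8]  score +8 (running 136)
row 3: [16, 4, 32, 0] -> [0, 16, 4, 32]  score +0 (running 136)
Board after move:
  8   2   4   8
  0   0 128   4
  0   8  64   8
  0  16   4  32

Answer: 136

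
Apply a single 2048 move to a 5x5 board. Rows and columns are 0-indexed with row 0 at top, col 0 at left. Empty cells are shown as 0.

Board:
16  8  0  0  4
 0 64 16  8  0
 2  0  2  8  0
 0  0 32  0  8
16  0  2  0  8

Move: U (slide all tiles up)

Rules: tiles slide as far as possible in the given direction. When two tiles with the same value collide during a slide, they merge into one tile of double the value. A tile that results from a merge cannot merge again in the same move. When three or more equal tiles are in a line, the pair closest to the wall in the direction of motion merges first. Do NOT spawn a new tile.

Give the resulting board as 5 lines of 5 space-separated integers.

Answer: 16  8 16 16  4
 2 64  2  0 16
16  0 32  0  0
 0  0  2  0  0
 0  0  0  0  0

Derivation:
Slide up:
col 0: [16, 0, 2, 0, 16] -> [16, 2, 16, 0, 0]
col 1: [8, 64, 0, 0, 0] -> [8, 64, 0, 0, 0]
col 2: [0, 16, 2, 32, 2] -> [16, 2, 32, 2, 0]
col 3: [0, 8, 8, 0, 0] -> [16, 0, 0, 0, 0]
col 4: [4, 0, 0, 8, 8] -> [4, 16, 0, 0, 0]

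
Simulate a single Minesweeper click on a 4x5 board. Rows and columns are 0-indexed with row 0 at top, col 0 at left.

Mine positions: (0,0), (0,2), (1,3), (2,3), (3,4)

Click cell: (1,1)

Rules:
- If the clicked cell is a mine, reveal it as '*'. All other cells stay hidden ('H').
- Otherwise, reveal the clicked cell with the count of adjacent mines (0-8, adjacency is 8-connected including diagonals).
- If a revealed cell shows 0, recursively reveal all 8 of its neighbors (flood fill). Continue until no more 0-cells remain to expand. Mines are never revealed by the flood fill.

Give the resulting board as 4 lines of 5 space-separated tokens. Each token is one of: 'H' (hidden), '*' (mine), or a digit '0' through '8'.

H H H H H
H 2 H H H
H H H H H
H H H H H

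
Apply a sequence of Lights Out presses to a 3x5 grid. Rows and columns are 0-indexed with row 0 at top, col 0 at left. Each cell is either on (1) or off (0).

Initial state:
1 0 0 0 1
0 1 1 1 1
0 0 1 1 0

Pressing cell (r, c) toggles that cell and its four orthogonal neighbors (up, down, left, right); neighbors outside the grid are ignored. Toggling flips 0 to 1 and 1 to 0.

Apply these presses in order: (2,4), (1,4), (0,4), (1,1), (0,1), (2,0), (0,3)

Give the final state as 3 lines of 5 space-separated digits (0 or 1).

After press 1 at (2,4):
1 0 0 0 1
0 1 1 1 0
0 0 1 0 1

After press 2 at (1,4):
1 0 0 0 0
0 1 1 0 1
0 0 1 0 0

After press 3 at (0,4):
1 0 0 1 1
0 1 1 0 0
0 0 1 0 0

After press 4 at (1,1):
1 1 0 1 1
1 0 0 0 0
0 1 1 0 0

After press 5 at (0,1):
0 0 1 1 1
1 1 0 0 0
0 1 1 0 0

After press 6 at (2,0):
0 0 1 1 1
0 1 0 0 0
1 0 1 0 0

After press 7 at (0,3):
0 0 0 0 0
0 1 0 1 0
1 0 1 0 0

Answer: 0 0 0 0 0
0 1 0 1 0
1 0 1 0 0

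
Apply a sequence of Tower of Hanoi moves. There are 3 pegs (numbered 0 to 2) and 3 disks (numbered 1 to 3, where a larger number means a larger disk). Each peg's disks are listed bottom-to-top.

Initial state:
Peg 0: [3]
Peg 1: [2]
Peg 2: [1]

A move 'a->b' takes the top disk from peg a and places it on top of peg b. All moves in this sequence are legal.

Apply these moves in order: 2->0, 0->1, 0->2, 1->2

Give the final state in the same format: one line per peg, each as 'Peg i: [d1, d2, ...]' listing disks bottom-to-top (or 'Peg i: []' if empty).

After move 1 (2->0):
Peg 0: [3, 1]
Peg 1: [2]
Peg 2: []

After move 2 (0->1):
Peg 0: [3]
Peg 1: [2, 1]
Peg 2: []

After move 3 (0->2):
Peg 0: []
Peg 1: [2, 1]
Peg 2: [3]

After move 4 (1->2):
Peg 0: []
Peg 1: [2]
Peg 2: [3, 1]

Answer: Peg 0: []
Peg 1: [2]
Peg 2: [3, 1]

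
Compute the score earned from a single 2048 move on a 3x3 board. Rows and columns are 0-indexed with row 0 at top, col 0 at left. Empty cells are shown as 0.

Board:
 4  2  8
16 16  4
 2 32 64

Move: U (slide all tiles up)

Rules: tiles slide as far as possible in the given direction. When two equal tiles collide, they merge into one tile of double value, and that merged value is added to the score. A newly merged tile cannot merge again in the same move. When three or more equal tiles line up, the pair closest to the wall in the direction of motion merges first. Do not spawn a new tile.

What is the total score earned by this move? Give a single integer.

Answer: 0

Derivation:
Slide up:
col 0: [4, 16, 2] -> [4, 16, 2]  score +0 (running 0)
col 1: [2, 16, 32] -> [2, 16, 32]  score +0 (running 0)
col 2: [8, 4, 64] -> [8, 4, 64]  score +0 (running 0)
Board after move:
 4  2  8
16 16  4
 2 32 64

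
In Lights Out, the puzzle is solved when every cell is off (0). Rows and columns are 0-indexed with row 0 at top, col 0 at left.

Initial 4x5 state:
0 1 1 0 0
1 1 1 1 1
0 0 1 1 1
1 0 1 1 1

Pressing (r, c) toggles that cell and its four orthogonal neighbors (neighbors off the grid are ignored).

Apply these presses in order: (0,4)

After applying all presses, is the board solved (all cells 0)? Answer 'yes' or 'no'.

Answer: no

Derivation:
After press 1 at (0,4):
0 1 1 1 1
1 1 1 1 0
0 0 1 1 1
1 0 1 1 1

Lights still on: 15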